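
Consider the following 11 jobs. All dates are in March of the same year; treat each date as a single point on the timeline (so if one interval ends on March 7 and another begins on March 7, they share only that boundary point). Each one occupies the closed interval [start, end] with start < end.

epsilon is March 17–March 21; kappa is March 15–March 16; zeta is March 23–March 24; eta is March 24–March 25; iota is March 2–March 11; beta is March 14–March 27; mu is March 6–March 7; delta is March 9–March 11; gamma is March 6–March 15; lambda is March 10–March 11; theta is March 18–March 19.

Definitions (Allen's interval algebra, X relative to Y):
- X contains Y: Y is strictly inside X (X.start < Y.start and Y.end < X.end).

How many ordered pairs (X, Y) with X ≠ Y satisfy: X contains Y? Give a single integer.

9

Checking all 110 ordered pairs for relation 'contains'; matching pairs in alphabetical order:
(beta, epsilon): beta contains epsilon ✓
(beta, eta): beta contains eta ✓
(beta, kappa): beta contains kappa ✓
(beta, theta): beta contains theta ✓
(beta, zeta): beta contains zeta ✓
(epsilon, theta): epsilon contains theta ✓
(gamma, delta): gamma contains delta ✓
(gamma, lambda): gamma contains lambda ✓
(iota, mu): iota contains mu ✓
Count: 9.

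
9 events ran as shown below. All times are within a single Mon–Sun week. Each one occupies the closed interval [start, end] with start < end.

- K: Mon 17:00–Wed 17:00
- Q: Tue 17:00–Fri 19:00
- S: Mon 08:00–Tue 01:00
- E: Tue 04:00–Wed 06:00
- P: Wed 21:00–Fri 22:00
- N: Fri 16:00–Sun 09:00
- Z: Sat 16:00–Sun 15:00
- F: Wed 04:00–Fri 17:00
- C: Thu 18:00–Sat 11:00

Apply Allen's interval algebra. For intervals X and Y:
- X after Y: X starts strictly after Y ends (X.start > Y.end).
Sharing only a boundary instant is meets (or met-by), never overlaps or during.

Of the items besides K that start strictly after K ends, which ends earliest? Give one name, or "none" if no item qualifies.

P

Target K = [Mon 17:00, Wed 17:00].
C [Thu 18:00, Sat 11:00] → after → candidate.
E [Tue 04:00, Wed 06:00] → during → excluded.
F [Wed 04:00, Fri 17:00] → overlapped-by → excluded.
N [Fri 16:00, Sun 09:00] → after → candidate.
P [Wed 21:00, Fri 22:00] → after → candidate.
Q [Tue 17:00, Fri 19:00] → overlapped-by → excluded.
S [Mon 08:00, Tue 01:00] → overlaps → excluded.
Z [Sat 16:00, Sun 15:00] → after → candidate.
Among candidates, earliest end is Fri 22:00 → P.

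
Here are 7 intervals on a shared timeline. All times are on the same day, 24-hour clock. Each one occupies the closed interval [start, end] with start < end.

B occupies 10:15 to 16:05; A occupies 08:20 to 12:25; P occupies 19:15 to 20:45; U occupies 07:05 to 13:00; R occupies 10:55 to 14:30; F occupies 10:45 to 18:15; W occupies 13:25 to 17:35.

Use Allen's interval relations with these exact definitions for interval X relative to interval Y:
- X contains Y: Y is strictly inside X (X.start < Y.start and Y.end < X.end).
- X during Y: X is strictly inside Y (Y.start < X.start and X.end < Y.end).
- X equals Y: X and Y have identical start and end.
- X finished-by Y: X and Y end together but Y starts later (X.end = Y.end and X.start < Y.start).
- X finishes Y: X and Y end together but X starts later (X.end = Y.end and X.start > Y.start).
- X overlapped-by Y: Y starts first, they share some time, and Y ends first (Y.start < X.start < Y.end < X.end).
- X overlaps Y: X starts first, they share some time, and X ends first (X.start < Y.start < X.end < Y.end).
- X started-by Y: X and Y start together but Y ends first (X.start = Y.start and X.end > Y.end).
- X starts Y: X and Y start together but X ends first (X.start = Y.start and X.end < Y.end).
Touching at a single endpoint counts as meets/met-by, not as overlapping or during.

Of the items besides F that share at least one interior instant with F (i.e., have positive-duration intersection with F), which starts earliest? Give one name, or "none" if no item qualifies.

Target F = [10:45, 18:15].
A [08:20, 12:25] → overlaps → candidate.
B [10:15, 16:05] → overlaps → candidate.
P [19:15, 20:45] → after → excluded.
R [10:55, 14:30] → during → candidate.
U [07:05, 13:00] → overlaps → candidate.
W [13:25, 17:35] → during → candidate.
Among candidates, earliest start is 07:05 → U.

U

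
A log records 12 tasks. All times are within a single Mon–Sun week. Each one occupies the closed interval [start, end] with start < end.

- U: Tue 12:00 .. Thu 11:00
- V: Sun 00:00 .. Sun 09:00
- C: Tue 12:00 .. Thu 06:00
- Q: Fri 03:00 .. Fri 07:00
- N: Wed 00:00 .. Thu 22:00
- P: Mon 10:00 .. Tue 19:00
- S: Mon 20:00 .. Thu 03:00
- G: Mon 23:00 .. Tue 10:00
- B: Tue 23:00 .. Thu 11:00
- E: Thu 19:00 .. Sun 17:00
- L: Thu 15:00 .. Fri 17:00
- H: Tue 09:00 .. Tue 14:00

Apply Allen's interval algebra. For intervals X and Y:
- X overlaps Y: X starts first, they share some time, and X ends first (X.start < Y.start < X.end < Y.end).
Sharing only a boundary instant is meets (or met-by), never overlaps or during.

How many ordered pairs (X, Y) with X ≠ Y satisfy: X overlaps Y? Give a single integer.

17

Checking all 132 ordered pairs for relation 'overlaps'; matching pairs in alphabetical order:
(B, N): B overlaps N ✓
(C, B): C overlaps B ✓
(C, N): C overlaps N ✓
(G, H): G overlaps H ✓
(H, C): H overlaps C ✓
(H, U): H overlaps U ✓
(L, E): L overlaps E ✓
(N, E): N overlaps E ✓
(N, L): N overlaps L ✓
(P, C): P overlaps C ✓
(P, S): P overlaps S ✓
(P, U): P overlaps U ✓
(S, B): S overlaps B ✓
(S, C): S overlaps C ✓
(S, N): S overlaps N ✓
(S, U): S overlaps U ✓
(U, N): U overlaps N ✓
Count: 17.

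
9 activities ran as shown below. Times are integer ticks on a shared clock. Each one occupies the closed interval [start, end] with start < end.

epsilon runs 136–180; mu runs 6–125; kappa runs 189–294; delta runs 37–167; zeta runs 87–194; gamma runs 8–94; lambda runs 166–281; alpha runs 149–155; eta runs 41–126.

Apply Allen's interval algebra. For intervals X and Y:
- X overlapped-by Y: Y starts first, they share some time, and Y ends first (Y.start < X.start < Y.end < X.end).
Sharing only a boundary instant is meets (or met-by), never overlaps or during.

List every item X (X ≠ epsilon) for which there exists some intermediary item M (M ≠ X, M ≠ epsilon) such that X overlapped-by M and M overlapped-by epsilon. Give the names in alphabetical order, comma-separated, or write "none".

kappa

Target epsilon = [136, 180].
Intermediaries M with M overlapped-by epsilon: lambda.
Via lambda — items with X overlapped-by lambda: kappa.
Union: kappa.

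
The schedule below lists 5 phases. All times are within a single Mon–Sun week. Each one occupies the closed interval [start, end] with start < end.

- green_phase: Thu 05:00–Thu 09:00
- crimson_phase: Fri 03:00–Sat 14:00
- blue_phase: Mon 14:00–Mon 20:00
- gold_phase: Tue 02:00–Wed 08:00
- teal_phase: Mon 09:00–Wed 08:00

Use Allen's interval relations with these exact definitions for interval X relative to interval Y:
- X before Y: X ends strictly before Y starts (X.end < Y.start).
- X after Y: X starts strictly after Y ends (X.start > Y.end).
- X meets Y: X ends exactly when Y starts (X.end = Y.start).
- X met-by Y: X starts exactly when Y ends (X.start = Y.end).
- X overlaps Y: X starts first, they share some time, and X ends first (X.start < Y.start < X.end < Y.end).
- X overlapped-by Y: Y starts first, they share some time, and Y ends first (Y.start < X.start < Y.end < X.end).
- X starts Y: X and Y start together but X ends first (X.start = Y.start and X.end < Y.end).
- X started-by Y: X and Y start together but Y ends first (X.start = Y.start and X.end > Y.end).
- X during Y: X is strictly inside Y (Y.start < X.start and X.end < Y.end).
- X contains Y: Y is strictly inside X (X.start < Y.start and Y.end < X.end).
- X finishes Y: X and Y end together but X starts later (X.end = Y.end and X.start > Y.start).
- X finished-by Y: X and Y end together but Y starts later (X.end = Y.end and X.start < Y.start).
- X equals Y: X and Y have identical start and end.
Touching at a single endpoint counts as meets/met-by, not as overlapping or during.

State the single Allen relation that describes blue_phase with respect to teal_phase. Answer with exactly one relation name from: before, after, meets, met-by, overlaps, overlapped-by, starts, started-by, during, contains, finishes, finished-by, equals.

blue_phase = [Mon 14:00, Mon 20:00]; teal_phase = [Mon 09:00, Wed 08:00].
Compare endpoints: blue_phase.start > teal_phase.start, blue_phase.start < teal_phase.end, blue_phase.end > teal_phase.start, blue_phase.end < teal_phase.end.
That pattern is 'during'.

during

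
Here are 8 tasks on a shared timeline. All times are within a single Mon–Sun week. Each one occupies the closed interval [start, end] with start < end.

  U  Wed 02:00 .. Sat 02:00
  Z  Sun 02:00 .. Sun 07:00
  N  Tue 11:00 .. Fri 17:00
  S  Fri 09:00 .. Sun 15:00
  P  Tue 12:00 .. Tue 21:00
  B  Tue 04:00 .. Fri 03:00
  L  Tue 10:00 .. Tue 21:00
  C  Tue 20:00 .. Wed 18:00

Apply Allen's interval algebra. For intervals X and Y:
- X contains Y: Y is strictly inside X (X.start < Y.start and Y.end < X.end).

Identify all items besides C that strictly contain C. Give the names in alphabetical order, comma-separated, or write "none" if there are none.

B, N

Target C = [Tue 20:00, Wed 18:00].
B [Tue 04:00, Fri 03:00] → contains → yes.
L [Tue 10:00, Tue 21:00] → overlaps → no.
N [Tue 11:00, Fri 17:00] → contains → yes.
P [Tue 12:00, Tue 21:00] → overlaps → no.
S [Fri 09:00, Sun 15:00] → after → no.
U [Wed 02:00, Sat 02:00] → overlapped-by → no.
Z [Sun 02:00, Sun 07:00] → after → no.
Result: B, N.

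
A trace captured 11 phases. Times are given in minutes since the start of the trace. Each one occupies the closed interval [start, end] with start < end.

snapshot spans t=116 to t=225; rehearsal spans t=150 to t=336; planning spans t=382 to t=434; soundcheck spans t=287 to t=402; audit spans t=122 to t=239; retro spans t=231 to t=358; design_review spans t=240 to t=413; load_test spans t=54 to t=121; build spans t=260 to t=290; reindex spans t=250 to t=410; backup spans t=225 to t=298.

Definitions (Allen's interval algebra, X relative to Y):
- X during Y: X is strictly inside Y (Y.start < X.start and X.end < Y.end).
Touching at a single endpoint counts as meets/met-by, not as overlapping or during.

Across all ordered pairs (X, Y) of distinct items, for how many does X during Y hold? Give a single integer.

Checking all 110 ordered pairs for relation 'during'; matching pairs in alphabetical order:
(backup, rehearsal): backup during rehearsal ✓
(build, backup): build during backup ✓
(build, design_review): build during design_review ✓
(build, rehearsal): build during rehearsal ✓
(build, reindex): build during reindex ✓
(build, retro): build during retro ✓
(reindex, design_review): reindex during design_review ✓
(soundcheck, design_review): soundcheck during design_review ✓
(soundcheck, reindex): soundcheck during reindex ✓
Count: 9.

9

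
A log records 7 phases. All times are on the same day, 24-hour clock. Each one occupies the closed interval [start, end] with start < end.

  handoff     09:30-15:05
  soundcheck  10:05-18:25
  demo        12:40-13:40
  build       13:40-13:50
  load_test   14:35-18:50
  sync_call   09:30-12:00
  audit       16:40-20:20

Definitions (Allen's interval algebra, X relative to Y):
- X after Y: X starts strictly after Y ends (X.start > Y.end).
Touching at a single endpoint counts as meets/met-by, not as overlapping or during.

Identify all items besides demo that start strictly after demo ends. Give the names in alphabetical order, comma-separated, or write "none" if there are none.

Target demo = [12:40, 13:40].
audit [16:40, 20:20] → after → yes.
build [13:40, 13:50] → met-by → no.
handoff [09:30, 15:05] → contains → no.
load_test [14:35, 18:50] → after → yes.
soundcheck [10:05, 18:25] → contains → no.
sync_call [09:30, 12:00] → before → no.
Result: audit, load_test.

audit, load_test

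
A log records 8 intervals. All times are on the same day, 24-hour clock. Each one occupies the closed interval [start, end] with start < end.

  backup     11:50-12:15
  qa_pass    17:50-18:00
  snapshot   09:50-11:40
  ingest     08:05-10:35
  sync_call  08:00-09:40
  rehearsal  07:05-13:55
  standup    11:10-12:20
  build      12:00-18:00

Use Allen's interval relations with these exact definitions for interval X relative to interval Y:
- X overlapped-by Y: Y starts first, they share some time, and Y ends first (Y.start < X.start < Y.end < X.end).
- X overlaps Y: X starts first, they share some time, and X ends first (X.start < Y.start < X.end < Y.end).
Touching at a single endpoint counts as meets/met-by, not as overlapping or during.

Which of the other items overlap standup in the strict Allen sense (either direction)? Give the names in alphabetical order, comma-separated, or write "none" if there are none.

build, snapshot

Target standup = [11:10, 12:20].
backup [11:50, 12:15] → during → no.
build [12:00, 18:00] → overlapped-by → yes.
ingest [08:05, 10:35] → before → no.
qa_pass [17:50, 18:00] → after → no.
rehearsal [07:05, 13:55] → contains → no.
snapshot [09:50, 11:40] → overlaps → yes.
sync_call [08:00, 09:40] → before → no.
Result: build, snapshot.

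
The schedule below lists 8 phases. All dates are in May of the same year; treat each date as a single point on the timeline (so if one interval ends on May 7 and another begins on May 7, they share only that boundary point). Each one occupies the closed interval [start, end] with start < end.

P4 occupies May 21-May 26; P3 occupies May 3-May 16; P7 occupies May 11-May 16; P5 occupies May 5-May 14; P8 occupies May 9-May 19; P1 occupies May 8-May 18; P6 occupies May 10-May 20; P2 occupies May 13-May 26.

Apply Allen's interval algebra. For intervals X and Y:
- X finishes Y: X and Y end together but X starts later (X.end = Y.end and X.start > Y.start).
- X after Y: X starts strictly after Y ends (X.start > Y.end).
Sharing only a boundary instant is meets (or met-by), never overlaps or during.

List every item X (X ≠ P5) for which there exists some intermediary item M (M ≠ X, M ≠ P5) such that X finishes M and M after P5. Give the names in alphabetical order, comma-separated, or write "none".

Target P5 = [May 5, May 14].
Intermediaries M with M after P5: P4.
Via P4 — items with X finishes P4: none.
Union: none.

none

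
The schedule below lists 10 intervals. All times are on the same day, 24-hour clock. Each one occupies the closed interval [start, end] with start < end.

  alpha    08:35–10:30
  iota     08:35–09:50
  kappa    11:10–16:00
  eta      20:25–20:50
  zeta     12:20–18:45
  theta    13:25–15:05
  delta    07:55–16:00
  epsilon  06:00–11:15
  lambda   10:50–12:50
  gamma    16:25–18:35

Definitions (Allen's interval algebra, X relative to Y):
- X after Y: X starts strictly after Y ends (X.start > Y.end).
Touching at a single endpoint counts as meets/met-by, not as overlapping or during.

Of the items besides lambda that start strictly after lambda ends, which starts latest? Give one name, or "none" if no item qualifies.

Target lambda = [10:50, 12:50].
alpha [08:35, 10:30] → before → excluded.
delta [07:55, 16:00] → contains → excluded.
epsilon [06:00, 11:15] → overlaps → excluded.
eta [20:25, 20:50] → after → candidate.
gamma [16:25, 18:35] → after → candidate.
iota [08:35, 09:50] → before → excluded.
kappa [11:10, 16:00] → overlapped-by → excluded.
theta [13:25, 15:05] → after → candidate.
zeta [12:20, 18:45] → overlapped-by → excluded.
Among candidates, latest start is 20:25 → eta.

eta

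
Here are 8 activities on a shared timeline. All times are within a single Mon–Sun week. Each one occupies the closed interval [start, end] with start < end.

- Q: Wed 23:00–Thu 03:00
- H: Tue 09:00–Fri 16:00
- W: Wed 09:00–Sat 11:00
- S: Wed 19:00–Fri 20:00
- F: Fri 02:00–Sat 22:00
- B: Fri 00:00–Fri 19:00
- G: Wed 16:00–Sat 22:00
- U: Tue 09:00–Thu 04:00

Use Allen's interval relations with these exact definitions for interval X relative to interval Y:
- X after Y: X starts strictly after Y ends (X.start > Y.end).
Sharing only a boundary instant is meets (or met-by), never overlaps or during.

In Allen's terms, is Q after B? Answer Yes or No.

Q = [Wed 23:00, Thu 03:00], B = [Fri 00:00, Fri 19:00].
Actual relation of Q to B: before.
Asked whether 'after' holds → No.

No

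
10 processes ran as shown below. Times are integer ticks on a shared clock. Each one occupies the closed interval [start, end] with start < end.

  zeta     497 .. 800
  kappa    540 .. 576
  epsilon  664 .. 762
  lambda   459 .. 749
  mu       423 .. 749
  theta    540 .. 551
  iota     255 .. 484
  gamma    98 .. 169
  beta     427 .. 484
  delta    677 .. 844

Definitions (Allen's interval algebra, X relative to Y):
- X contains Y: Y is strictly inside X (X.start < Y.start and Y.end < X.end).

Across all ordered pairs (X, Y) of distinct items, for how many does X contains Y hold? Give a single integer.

8

Checking all 90 ordered pairs for relation 'contains'; matching pairs in alphabetical order:
(lambda, kappa): lambda contains kappa ✓
(lambda, theta): lambda contains theta ✓
(mu, beta): mu contains beta ✓
(mu, kappa): mu contains kappa ✓
(mu, theta): mu contains theta ✓
(zeta, epsilon): zeta contains epsilon ✓
(zeta, kappa): zeta contains kappa ✓
(zeta, theta): zeta contains theta ✓
Count: 8.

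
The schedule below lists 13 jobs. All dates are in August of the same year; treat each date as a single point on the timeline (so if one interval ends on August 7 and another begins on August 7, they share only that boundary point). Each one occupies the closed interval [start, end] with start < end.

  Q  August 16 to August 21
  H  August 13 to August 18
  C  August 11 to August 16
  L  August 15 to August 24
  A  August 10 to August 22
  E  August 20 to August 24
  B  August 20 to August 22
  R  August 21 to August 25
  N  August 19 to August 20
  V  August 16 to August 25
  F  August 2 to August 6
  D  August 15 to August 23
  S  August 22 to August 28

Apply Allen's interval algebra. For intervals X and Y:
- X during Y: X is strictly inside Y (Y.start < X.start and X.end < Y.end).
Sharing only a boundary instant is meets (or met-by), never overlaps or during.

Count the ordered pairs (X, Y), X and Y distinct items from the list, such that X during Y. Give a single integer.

14

Checking all 156 ordered pairs for relation 'during'; matching pairs in alphabetical order:
(B, D): B during D ✓
(B, L): B during L ✓
(B, V): B during V ✓
(C, A): C during A ✓
(E, V): E during V ✓
(H, A): H during A ✓
(N, A): N during A ✓
(N, D): N during D ✓
(N, L): N during L ✓
(N, Q): N during Q ✓
(N, V): N during V ✓
(Q, A): Q during A ✓
(Q, D): Q during D ✓
(Q, L): Q during L ✓
Count: 14.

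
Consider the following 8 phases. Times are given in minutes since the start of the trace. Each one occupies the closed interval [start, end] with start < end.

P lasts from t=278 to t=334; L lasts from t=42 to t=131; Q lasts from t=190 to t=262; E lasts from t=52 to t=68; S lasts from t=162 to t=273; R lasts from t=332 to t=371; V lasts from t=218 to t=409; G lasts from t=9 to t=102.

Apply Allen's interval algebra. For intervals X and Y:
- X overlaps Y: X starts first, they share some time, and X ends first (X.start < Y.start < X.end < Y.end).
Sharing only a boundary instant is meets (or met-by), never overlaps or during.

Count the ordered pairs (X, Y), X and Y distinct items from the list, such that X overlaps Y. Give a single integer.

4

Checking all 56 ordered pairs for relation 'overlaps'; matching pairs in alphabetical order:
(G, L): G overlaps L ✓
(P, R): P overlaps R ✓
(Q, V): Q overlaps V ✓
(S, V): S overlaps V ✓
Count: 4.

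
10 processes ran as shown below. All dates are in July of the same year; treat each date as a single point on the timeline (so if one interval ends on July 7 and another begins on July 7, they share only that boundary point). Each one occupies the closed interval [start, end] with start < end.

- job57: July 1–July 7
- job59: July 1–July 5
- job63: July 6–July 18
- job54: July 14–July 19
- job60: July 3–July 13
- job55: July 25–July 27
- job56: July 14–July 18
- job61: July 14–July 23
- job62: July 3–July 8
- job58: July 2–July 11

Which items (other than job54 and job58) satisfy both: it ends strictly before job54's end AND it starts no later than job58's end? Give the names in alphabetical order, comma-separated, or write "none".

Conditions: its end is strictly before job54's end (X.end < July 19) AND its start is no later than job58's end (X.start <= July 11).
job55: end July 27 < July 19? ✗; start July 25 <= July 11? ✗ → no.
job56: end July 18 < July 19? ✓; start July 14 <= July 11? ✗ → no.
job57: end July 7 < July 19? ✓; start July 1 <= July 11? ✓ → yes.
job59: end July 5 < July 19? ✓; start July 1 <= July 11? ✓ → yes.
job60: end July 13 < July 19? ✓; start July 3 <= July 11? ✓ → yes.
job61: end July 23 < July 19? ✗; start July 14 <= July 11? ✗ → no.
job62: end July 8 < July 19? ✓; start July 3 <= July 11? ✓ → yes.
job63: end July 18 < July 19? ✓; start July 6 <= July 11? ✓ → yes.
Result: job57, job59, job60, job62, job63.

job57, job59, job60, job62, job63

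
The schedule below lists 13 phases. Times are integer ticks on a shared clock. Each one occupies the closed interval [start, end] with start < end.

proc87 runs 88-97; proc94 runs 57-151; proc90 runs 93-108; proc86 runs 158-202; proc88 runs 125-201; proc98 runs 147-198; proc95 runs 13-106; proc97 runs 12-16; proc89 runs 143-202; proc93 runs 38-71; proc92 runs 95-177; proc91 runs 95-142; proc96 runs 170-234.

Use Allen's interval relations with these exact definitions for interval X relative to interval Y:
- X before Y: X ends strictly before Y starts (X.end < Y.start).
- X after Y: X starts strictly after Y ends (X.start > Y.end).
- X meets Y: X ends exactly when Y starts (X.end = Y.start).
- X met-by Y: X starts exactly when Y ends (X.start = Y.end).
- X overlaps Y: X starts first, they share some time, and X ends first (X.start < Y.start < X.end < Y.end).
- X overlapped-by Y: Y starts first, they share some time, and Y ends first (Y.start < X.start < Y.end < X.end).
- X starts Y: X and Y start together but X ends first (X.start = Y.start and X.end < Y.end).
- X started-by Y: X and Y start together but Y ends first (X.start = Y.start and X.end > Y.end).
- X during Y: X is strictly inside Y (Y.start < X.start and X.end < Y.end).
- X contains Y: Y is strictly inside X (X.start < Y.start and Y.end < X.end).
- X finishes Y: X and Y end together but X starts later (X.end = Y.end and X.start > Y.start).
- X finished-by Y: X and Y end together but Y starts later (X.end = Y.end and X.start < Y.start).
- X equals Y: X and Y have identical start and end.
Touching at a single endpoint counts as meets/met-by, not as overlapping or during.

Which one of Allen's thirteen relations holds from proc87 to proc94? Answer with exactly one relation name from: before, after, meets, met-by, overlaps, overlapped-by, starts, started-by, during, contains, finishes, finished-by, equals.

during

proc87 = [88, 97]; proc94 = [57, 151].
Compare endpoints: proc87.start > proc94.start, proc87.start < proc94.end, proc87.end > proc94.start, proc87.end < proc94.end.
That pattern is 'during'.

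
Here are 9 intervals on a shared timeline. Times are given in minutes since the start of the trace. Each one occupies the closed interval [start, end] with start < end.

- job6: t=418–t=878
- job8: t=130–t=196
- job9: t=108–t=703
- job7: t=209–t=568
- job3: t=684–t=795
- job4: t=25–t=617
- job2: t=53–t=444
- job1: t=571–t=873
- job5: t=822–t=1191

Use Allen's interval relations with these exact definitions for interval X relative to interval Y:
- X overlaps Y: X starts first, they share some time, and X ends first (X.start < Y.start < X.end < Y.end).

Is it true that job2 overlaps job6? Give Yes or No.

Yes

job2 = [t=53, t=444], job6 = [t=418, t=878].
Actual relation of job2 to job6: overlaps.
Asked whether 'overlaps' holds → Yes.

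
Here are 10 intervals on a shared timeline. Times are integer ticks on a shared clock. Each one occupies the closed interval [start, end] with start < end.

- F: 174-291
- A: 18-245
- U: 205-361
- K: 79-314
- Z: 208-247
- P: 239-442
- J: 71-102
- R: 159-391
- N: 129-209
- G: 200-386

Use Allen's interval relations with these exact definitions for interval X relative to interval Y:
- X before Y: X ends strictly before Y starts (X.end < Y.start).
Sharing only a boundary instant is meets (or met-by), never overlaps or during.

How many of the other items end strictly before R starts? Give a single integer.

1

Target R = [159, 391].
A [18, 245] → overlaps → no.
F [174, 291] → during → no.
G [200, 386] → during → no.
J [71, 102] → before → counts.
K [79, 314] → overlaps → no.
N [129, 209] → overlaps → no.
P [239, 442] → overlapped-by → no.
U [205, 361] → during → no.
Z [208, 247] → during → no.
Total: 1.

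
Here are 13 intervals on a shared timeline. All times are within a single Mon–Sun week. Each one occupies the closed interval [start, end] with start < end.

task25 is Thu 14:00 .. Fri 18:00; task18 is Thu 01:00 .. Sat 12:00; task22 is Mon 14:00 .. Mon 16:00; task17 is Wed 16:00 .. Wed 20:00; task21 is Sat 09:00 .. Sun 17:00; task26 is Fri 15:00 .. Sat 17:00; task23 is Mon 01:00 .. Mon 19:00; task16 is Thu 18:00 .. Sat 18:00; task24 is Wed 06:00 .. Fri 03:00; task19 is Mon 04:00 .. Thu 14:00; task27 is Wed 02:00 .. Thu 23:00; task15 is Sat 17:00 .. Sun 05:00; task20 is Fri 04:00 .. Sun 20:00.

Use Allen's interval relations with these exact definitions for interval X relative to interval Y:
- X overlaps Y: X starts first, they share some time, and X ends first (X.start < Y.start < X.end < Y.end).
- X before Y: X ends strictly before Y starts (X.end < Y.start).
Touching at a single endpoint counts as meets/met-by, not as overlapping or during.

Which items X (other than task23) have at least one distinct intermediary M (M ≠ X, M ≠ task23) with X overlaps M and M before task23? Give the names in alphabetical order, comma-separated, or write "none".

Target task23 = [Mon 01:00, Mon 19:00].
Intermediaries M with M before task23: none.
Union: none.

none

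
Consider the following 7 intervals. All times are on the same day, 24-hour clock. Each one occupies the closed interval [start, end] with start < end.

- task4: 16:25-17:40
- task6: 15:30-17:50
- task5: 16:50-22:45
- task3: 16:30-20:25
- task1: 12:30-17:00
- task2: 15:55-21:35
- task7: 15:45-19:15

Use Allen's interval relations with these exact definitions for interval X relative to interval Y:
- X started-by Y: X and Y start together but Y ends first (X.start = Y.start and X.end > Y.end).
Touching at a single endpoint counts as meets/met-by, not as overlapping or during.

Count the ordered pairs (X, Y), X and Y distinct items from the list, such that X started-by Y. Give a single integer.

Checking all 42 ordered pairs for relation 'started-by'; matching pairs in alphabetical order:
No pair satisfies it.
Count: 0.

0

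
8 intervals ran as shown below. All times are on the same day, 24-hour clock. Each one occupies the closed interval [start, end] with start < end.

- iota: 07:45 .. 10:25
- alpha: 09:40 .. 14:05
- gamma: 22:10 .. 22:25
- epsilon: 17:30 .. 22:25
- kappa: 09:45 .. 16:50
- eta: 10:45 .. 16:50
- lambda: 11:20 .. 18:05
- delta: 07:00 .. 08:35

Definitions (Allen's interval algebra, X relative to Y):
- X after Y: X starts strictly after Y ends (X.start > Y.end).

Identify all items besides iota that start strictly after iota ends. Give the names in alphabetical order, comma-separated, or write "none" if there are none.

Target iota = [07:45, 10:25].
alpha [09:40, 14:05] → overlapped-by → no.
delta [07:00, 08:35] → overlaps → no.
epsilon [17:30, 22:25] → after → yes.
eta [10:45, 16:50] → after → yes.
gamma [22:10, 22:25] → after → yes.
kappa [09:45, 16:50] → overlapped-by → no.
lambda [11:20, 18:05] → after → yes.
Result: epsilon, eta, gamma, lambda.

epsilon, eta, gamma, lambda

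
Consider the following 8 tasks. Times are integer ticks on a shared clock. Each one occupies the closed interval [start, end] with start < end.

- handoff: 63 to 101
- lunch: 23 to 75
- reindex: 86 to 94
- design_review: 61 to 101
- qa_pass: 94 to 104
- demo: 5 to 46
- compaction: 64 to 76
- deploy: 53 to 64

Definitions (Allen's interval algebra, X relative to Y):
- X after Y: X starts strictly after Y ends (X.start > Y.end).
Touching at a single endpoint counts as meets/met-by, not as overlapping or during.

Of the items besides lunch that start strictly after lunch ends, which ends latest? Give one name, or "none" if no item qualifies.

qa_pass

Target lunch = [23, 75].
compaction [64, 76] → overlapped-by → excluded.
demo [5, 46] → overlaps → excluded.
deploy [53, 64] → during → excluded.
design_review [61, 101] → overlapped-by → excluded.
handoff [63, 101] → overlapped-by → excluded.
qa_pass [94, 104] → after → candidate.
reindex [86, 94] → after → candidate.
Among candidates, latest end is 104 → qa_pass.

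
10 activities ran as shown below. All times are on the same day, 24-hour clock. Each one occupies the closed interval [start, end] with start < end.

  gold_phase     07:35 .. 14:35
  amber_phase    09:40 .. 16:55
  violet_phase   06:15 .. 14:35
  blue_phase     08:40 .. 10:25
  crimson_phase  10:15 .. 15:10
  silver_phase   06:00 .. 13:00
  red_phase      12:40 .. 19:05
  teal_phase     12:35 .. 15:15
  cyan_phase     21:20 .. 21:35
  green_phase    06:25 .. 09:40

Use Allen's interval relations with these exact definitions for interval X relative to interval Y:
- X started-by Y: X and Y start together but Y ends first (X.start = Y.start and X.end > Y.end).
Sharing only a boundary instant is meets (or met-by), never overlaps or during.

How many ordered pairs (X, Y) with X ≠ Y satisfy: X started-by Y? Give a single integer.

Checking all 90 ordered pairs for relation 'started-by'; matching pairs in alphabetical order:
No pair satisfies it.
Count: 0.

0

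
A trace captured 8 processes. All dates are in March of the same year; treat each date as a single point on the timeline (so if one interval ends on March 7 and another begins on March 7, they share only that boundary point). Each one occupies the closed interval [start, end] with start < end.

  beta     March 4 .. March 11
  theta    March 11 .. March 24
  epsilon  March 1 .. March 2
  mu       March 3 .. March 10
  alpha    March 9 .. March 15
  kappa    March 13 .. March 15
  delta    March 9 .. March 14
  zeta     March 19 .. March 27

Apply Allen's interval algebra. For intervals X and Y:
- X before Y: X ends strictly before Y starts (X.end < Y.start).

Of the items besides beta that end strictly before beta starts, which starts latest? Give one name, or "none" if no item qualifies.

Target beta = [March 4, March 11].
alpha [March 9, March 15] → overlapped-by → excluded.
delta [March 9, March 14] → overlapped-by → excluded.
epsilon [March 1, March 2] → before → candidate.
kappa [March 13, March 15] → after → excluded.
mu [March 3, March 10] → overlaps → excluded.
theta [March 11, March 24] → met-by → excluded.
zeta [March 19, March 27] → after → excluded.
Among candidates, latest start is March 1 → epsilon.

epsilon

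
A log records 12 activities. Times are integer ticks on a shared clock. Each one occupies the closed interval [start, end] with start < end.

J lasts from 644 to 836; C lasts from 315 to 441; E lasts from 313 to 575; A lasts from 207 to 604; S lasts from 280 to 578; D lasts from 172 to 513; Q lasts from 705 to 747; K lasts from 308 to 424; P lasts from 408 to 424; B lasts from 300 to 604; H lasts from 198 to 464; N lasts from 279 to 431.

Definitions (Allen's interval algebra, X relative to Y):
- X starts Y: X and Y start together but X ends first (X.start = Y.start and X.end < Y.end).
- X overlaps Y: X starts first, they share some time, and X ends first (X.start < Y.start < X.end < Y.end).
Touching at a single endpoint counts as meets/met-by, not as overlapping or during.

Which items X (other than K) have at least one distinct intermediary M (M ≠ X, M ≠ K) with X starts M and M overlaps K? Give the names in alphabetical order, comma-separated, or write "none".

Target K = [308, 424].
Intermediaries M with M overlaps K: none.
Union: none.

none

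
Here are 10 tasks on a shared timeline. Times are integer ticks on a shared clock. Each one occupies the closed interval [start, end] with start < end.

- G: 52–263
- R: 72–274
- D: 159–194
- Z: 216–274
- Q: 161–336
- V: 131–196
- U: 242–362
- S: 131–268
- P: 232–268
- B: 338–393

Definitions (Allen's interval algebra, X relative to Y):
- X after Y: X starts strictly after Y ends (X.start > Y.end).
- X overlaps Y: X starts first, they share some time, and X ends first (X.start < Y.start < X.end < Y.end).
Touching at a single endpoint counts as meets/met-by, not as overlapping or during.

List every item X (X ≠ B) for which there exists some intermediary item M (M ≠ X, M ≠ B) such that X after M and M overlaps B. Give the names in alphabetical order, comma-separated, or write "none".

Target B = [338, 393].
Intermediaries M with M overlaps B: U.
Via U — items with X after U: none.
Union: none.

none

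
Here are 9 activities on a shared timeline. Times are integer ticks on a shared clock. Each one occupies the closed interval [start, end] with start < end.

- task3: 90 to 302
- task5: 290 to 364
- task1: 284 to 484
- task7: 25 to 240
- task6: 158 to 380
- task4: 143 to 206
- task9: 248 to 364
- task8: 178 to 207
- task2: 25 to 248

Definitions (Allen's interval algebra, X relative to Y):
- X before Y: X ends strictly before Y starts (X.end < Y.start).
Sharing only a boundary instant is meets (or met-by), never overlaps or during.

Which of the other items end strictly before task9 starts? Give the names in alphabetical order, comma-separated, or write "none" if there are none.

Target task9 = [248, 364].
task1 [284, 484] → overlapped-by → no.
task2 [25, 248] → meets → no.
task3 [90, 302] → overlaps → no.
task4 [143, 206] → before → yes.
task5 [290, 364] → finishes → no.
task6 [158, 380] → contains → no.
task7 [25, 240] → before → yes.
task8 [178, 207] → before → yes.
Result: task4, task7, task8.

task4, task7, task8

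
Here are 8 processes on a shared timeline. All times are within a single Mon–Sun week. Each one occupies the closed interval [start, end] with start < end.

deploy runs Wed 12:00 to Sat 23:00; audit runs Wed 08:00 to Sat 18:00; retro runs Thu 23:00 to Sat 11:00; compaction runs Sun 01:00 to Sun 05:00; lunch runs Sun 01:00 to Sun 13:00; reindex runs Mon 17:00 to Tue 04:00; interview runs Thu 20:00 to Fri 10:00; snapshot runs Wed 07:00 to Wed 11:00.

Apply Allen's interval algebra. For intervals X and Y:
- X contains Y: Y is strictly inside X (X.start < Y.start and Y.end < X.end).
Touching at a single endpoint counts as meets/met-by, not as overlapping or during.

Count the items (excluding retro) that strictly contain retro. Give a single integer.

2

Target retro = [Thu 23:00, Sat 11:00].
audit [Wed 08:00, Sat 18:00] → contains → counts.
compaction [Sun 01:00, Sun 05:00] → after → no.
deploy [Wed 12:00, Sat 23:00] → contains → counts.
interview [Thu 20:00, Fri 10:00] → overlaps → no.
lunch [Sun 01:00, Sun 13:00] → after → no.
reindex [Mon 17:00, Tue 04:00] → before → no.
snapshot [Wed 07:00, Wed 11:00] → before → no.
Total: 2.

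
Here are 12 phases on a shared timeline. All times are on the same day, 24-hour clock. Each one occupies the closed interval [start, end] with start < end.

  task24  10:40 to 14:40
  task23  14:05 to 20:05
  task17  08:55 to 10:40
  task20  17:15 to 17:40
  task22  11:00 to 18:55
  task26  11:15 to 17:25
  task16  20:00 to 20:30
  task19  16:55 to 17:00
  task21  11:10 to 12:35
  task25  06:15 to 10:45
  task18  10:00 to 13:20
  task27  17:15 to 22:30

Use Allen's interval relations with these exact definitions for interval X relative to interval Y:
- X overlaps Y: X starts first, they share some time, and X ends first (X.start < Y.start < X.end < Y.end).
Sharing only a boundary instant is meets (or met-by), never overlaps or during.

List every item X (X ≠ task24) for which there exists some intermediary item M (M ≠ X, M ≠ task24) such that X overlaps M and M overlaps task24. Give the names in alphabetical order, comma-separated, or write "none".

Target task24 = [10:40, 14:40].
Intermediaries M with M overlaps task24: task18, task25.
Via task18 — items with X overlaps task18: task17, task25.
Via task25 — items with X overlaps task25: none.
Union: task17, task25.

task17, task25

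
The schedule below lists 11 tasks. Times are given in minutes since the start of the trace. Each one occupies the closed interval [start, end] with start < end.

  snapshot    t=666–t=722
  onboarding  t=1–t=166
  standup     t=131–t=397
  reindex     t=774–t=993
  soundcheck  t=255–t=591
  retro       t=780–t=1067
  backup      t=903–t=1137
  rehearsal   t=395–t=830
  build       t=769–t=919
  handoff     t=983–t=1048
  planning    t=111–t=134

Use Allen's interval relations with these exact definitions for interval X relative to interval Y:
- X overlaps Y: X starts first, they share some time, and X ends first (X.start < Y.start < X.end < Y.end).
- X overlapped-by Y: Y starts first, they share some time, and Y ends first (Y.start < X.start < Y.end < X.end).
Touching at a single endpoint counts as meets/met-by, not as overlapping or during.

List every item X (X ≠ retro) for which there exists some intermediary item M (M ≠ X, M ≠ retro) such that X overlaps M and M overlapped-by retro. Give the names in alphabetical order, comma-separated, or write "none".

Target retro = [t=780, t=1067].
Intermediaries M with M overlapped-by retro: backup.
Via backup — items with X overlaps backup: build, reindex.
Union: build, reindex.

build, reindex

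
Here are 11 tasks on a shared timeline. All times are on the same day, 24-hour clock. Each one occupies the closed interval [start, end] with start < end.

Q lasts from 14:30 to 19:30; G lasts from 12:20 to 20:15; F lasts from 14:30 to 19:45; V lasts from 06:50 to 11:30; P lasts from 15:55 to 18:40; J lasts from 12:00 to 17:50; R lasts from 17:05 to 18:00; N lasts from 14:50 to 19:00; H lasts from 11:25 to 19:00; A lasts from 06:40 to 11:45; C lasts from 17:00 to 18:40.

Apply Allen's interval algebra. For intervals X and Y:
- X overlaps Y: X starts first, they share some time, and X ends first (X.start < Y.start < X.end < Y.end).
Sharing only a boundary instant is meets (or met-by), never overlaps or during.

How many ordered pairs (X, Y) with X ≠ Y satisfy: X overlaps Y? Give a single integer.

Checking all 110 ordered pairs for relation 'overlaps'; matching pairs in alphabetical order:
(A, H): A overlaps H ✓
(H, F): H overlaps F ✓
(H, G): H overlaps G ✓
(H, Q): H overlaps Q ✓
(J, C): J overlaps C ✓
(J, F): J overlaps F ✓
(J, G): J overlaps G ✓
(J, N): J overlaps N ✓
(J, P): J overlaps P ✓
(J, Q): J overlaps Q ✓
(J, R): J overlaps R ✓
(V, H): V overlaps H ✓
Count: 12.

12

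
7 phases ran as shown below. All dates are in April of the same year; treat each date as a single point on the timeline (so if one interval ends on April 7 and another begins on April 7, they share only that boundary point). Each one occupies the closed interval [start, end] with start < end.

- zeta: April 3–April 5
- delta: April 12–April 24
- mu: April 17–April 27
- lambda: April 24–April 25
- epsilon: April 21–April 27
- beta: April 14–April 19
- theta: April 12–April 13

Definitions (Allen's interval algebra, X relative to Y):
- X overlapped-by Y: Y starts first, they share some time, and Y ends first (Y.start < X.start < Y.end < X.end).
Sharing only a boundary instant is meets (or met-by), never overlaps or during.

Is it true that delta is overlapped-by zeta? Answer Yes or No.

No

delta = [April 12, April 24], zeta = [April 3, April 5].
Actual relation of delta to zeta: after.
Asked whether 'overlapped-by' holds → No.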